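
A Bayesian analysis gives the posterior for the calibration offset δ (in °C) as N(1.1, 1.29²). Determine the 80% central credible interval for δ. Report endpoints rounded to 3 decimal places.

The posterior is symmetric, so the 80% equal-tailed interval is δ = 1.1 ± z·1.29 with z = 1.282.
Half-width: 1.282 × 1.29 = 1.653.
1.1 − 1.653 = -0.553; 1.1 + 1.653 = 2.753.

[-0.553, 2.753]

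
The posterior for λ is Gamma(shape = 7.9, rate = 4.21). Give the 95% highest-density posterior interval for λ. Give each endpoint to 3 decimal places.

[0.691, 3.206]

The posterior is unimodal and skewed, so the HPD interval has equal density at both endpoints and is the shortest 95% interval.
Solving f(0.691) = f(3.206) with F(3.206) − F(0.691) = 0.95 gives [0.691, 3.206].
For comparison, the equal-tailed interval is [0.805, 3.394]; the HPD is narrower and shifted toward the mode.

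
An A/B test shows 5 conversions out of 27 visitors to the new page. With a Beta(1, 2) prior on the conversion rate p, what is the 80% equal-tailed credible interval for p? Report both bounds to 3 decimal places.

Posterior: Beta(1+5, 2+22) = Beta(6, 24).
Equal-tailed 80% interval: the 0.1 and 0.9 quantiles of Beta(6, 24).
Posterior mean ≈ 0.200, SD ≈ 0.072; a Normal approximation gives roughly [0.108, 0.292].
Exact: F⁻¹(0.1) = 0.112; F⁻¹(0.9) = 0.297.

[0.112, 0.297]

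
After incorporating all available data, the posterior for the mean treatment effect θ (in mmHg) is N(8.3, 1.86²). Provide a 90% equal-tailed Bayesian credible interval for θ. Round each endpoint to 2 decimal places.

[5.24, 11.36]

The posterior is symmetric, so the 90% equal-tailed interval is θ = 8.3 ± z·1.86 with z = 1.645.
Half-width: 1.645 × 1.86 = 3.06.
8.3 − 3.06 = 5.24; 8.3 + 3.06 = 11.36.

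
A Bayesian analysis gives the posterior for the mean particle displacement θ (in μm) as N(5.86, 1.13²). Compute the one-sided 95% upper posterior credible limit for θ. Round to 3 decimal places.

Need U with P(θ ≤ U) = 0.95: U = 5.86 + z_{0.05}·1.13.
z = 1.645; U = 5.86 + 1.645 × 1.13 = 7.719.

7.719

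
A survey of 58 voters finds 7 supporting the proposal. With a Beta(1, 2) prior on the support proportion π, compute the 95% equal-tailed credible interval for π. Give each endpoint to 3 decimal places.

[0.059, 0.226]

Posterior: Beta(1+7, 2+51) = Beta(8, 53).
Equal-tailed 95% interval: the 0.025 and 0.975 quantiles of Beta(8, 53).
Posterior mean ≈ 0.131, SD ≈ 0.043; a Normal approximation gives roughly [0.047, 0.215].
Exact: F⁻¹(0.025) = 0.059; F⁻¹(0.975) = 0.226.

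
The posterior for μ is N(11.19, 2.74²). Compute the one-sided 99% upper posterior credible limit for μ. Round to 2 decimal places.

Need U with P(μ ≤ U) = 0.99: U = 11.19 + z_{0.01}·2.74.
z = 2.326; U = 11.19 + 2.326 × 2.74 = 17.56.

17.56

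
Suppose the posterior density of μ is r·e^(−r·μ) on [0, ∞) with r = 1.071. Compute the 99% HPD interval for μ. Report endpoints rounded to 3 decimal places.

[0.000, 4.300]

The exponential density is strictly decreasing on [0, ∞), so the HPD interval is anchored at 0: [0, q] with P(μ ≤ q) = 0.99.
q = −ln(1 − 0.99) / 1.071 = 4.6052 / 1.071 = 4.300.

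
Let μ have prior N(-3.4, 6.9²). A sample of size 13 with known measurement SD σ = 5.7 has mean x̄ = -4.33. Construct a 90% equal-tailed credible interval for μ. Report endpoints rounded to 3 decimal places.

Posterior precision = 1/6.9² + 13/5.7² = 0.0210 + 0.4001 = 0.4211, so posterior SD = 1.5410.
Posterior mean = (-3.4/6.9² + 13·-4.33/5.7²) / 0.4211 = -4.2836.
Interval: -4.2836 ± 1.645 × 1.5410 → [-6.818, -1.749].

[-6.818, -1.749]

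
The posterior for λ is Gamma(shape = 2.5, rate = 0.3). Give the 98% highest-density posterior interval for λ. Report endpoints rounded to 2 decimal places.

The posterior is unimodal and skewed, so the HPD interval has equal density at both endpoints and is the shortest 98% interval.
Solving f(0.27) = f(22.42) with F(22.42) − F(0.27) = 0.98 gives [0.27, 22.42].
For comparison, the equal-tailed interval is [0.92, 25.14]; the HPD is narrower and shifted toward the mode.

[0.27, 22.42]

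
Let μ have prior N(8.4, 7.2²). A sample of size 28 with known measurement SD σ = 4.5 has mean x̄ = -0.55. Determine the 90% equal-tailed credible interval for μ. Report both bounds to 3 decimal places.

[-1.816, 0.962]

Posterior precision = 1/7.2² + 28/4.5² = 0.0193 + 1.3827 = 1.4020, so posterior SD = 0.8445.
Posterior mean = (8.4/7.2² + 28·-0.55/4.5²) / 1.4020 = -0.4269.
Interval: -0.4269 ± 1.645 × 0.8445 → [-1.816, 0.962].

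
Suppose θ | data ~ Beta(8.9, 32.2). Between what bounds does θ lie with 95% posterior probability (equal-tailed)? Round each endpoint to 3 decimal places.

Posterior: Beta(8.9, 32.2).
Equal-tailed 95% interval: the 0.025 and 0.975 quantiles of Beta(8.9, 32.2).
Posterior mean ≈ 0.217, SD ≈ 0.063; a Normal approximation gives roughly [0.092, 0.341].
Exact: F⁻¹(0.025) = 0.106; F⁻¹(0.975) = 0.353.

[0.106, 0.353]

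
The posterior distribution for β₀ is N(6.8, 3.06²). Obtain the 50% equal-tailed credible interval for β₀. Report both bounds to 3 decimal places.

The posterior is symmetric, so the 50% equal-tailed interval is β₀ = 6.8 ± z·3.06 with z = 0.674.
Half-width: 0.674 × 3.06 = 2.064.
6.8 − 2.064 = 4.736; 6.8 + 2.064 = 8.864.

[4.736, 8.864]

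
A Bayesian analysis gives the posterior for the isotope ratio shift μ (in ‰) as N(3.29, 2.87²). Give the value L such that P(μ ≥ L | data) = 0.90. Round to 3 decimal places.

-0.388

Need L with P(μ ≥ L) = 0.90: L = 3.29 − z_{0.1}·2.87.
z = 1.282; L = 3.29 − 1.282 × 2.87 = -0.388.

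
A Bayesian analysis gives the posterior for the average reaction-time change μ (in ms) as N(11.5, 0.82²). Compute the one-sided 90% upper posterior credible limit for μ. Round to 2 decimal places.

12.55

Need U with P(μ ≤ U) = 0.90: U = 11.5 + z_{0.1}·0.82.
z = 1.282; U = 11.5 + 1.282 × 0.82 = 12.55.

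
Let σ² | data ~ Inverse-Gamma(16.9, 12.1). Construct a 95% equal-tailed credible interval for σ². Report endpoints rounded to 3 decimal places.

[0.468, 1.231]

Inverse-Gamma(16.9, 12.1) quantiles: F⁻¹(0.025) and F⁻¹(0.975).
Equivalently, 1/σ² ~ Gamma(16.9, rate = 12.1); invert its 0.975 and 0.025 quantiles.
Posterior mean ≈ 0.761, SD ≈ 0.197; a Normal approximation gives roughly [0.375, 1.147].
Exact: lower = 0.468; upper = 1.231.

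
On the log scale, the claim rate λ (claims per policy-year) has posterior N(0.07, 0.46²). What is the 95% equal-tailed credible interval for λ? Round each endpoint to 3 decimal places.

On the log scale the 95% interval is 0.07 ± 1.960 × 0.46 = [-0.8316, 0.9716].
Exponentiate: [e^-0.8316, e^0.9716] = [0.435, 2.642].

[0.435, 2.642]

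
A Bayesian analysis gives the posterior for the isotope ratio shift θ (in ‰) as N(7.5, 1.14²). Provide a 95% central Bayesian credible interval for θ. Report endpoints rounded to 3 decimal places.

[5.266, 9.734]

The posterior is symmetric, so the 95% equal-tailed interval is θ = 7.5 ± z·1.14 with z = 1.960.
Half-width: 1.960 × 1.14 = 2.234.
7.5 − 2.234 = 5.266; 7.5 + 2.234 = 9.734.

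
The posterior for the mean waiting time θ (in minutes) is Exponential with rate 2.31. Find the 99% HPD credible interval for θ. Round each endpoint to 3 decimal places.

The exponential density is strictly decreasing on [0, ∞), so the HPD interval is anchored at 0: [0, q] with P(θ ≤ q) = 0.99.
q = −ln(1 − 0.99) / 2.31 = 4.6052 / 2.31 = 1.994.

[0.000, 1.994]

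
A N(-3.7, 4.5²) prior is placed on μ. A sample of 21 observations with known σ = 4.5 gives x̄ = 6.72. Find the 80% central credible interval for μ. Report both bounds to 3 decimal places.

[5.017, 7.476]

Posterior precision = 1/4.5² + 21/4.5² = 0.0494 + 1.0370 = 1.0864, so posterior SD = 0.9594.
Posterior mean = (-3.7/4.5² + 21·6.72/4.5²) / 1.0864 = 6.2464.
Interval: 6.2464 ± 1.282 × 0.9594 → [5.017, 7.476].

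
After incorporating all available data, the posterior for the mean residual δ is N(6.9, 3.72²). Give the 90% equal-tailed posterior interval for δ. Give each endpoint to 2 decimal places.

The posterior is symmetric, so the 90% equal-tailed interval is δ = 6.9 ± z·3.72 with z = 1.645.
Half-width: 1.645 × 3.72 = 6.12.
6.9 − 6.12 = 0.78; 6.9 + 6.12 = 13.02.

[0.78, 13.02]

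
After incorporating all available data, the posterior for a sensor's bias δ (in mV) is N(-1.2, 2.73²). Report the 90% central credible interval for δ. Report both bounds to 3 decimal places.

[-5.690, 3.290]

The posterior is symmetric, so the 90% equal-tailed interval is δ = -1.2 ± z·2.73 with z = 1.645.
Half-width: 1.645 × 2.73 = 4.490.
-1.2 − 4.490 = -5.690; -1.2 + 4.490 = 3.290.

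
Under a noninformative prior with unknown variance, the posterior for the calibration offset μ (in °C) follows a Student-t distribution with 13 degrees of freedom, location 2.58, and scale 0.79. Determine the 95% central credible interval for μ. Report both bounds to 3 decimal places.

[0.873, 4.287]

The t_13 distribution is symmetric; the 95% interval is 2.58 ± t·0.79 with t_{0.975,13} = 2.160.
Half-width: 2.160 × 0.79 = 1.707.
2.58 − 1.707 = 0.873; 2.58 + 1.707 = 4.287.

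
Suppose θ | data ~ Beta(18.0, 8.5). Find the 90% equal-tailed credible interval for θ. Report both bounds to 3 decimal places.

Posterior: Beta(18.0, 8.5).
Equal-tailed 90% interval: the 0.05 and 0.95 quantiles of Beta(18.0, 8.5).
Posterior mean ≈ 0.679, SD ≈ 0.089; a Normal approximation gives roughly [0.533, 0.826].
Exact: F⁻¹(0.05) = 0.525; F⁻¹(0.95) = 0.818.

[0.525, 0.818]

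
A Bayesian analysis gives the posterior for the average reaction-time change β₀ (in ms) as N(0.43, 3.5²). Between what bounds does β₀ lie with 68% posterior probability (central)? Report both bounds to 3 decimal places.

The posterior is symmetric, so the 68% equal-tailed interval is β₀ = 0.43 ± z·3.5 with z = 0.994.
Half-width: 0.994 × 3.5 = 3.481.
0.43 − 3.481 = -3.051; 0.43 + 3.481 = 3.911.

[-3.051, 3.911]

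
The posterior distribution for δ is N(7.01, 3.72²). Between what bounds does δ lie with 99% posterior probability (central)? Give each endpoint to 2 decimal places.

[-2.57, 16.59]

The posterior is symmetric, so the 99% equal-tailed interval is δ = 7.01 ± z·3.72 with z = 2.576.
Half-width: 2.576 × 3.72 = 9.58.
7.01 − 9.58 = -2.57; 7.01 + 9.58 = 16.59.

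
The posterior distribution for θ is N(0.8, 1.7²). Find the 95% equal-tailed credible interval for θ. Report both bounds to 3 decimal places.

[-2.532, 4.132]

The posterior is symmetric, so the 95% equal-tailed interval is θ = 0.8 ± z·1.7 with z = 1.960.
Half-width: 1.960 × 1.7 = 3.332.
0.8 − 3.332 = -2.532; 0.8 + 3.332 = 4.132.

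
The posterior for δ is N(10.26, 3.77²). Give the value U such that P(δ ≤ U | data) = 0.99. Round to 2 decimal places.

Need U with P(δ ≤ U) = 0.99: U = 10.26 + z_{0.01}·3.77.
z = 2.326; U = 10.26 + 2.326 × 3.77 = 19.03.

19.03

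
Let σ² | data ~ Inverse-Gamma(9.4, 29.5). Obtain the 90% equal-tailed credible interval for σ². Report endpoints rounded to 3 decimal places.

[1.974, 5.917]

Inverse-Gamma(9.4, 29.5) quantiles: F⁻¹(0.05) and F⁻¹(0.95).
Equivalently, 1/σ² ~ Gamma(9.4, rate = 29.5); invert its 0.95 and 0.05 quantiles.
Posterior mean ≈ 3.512, SD ≈ 1.291; a Normal approximation gives roughly [1.388, 5.635].
Exact: lower = 1.974; upper = 5.917.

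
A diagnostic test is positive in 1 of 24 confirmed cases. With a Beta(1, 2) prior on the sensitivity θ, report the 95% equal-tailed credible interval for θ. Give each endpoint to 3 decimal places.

[0.009, 0.196]

Posterior: Beta(1+1, 2+23) = Beta(2, 25).
Equal-tailed 95% interval: the 0.025 and 0.975 quantiles of Beta(2, 25).
Posterior mean ≈ 0.074, SD ≈ 0.049; a Normal approximation gives roughly [-0.023, 0.171].
Exact: F⁻¹(0.025) = 0.009; F⁻¹(0.975) = 0.196.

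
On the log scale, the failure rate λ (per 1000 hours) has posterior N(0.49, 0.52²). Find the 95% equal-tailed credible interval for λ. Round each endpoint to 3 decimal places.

[0.589, 4.523]

On the log scale the 95% interval is 0.49 ± 1.960 × 0.52 = [-0.5292, 1.5092].
Exponentiate: [e^-0.5292, e^1.5092] = [0.589, 4.523].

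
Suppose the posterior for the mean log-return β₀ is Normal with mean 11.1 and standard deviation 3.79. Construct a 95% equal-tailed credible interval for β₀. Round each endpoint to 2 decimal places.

The posterior is symmetric, so the 95% equal-tailed interval is β₀ = 11.1 ± z·3.79 with z = 1.960.
Half-width: 1.960 × 3.79 = 7.43.
11.1 − 7.43 = 3.67; 11.1 + 7.43 = 18.53.

[3.67, 18.53]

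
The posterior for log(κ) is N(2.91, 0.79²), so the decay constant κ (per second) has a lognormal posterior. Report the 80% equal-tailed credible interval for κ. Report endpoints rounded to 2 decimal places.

On the log scale the 80% interval is 2.91 ± 1.282 × 0.79 = [1.8976, 3.9224].
Exponentiate: [e^1.8976, e^3.9224] = [6.67, 50.52].

[6.67, 50.52]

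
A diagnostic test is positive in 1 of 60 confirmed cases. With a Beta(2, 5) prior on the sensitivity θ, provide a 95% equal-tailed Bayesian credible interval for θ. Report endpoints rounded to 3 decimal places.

Posterior: Beta(2+1, 5+59) = Beta(3, 64).
Equal-tailed 95% interval: the 0.025 and 0.975 quantiles of Beta(3, 64).
Posterior mean ≈ 0.045, SD ≈ 0.025; a Normal approximation gives roughly [-0.004, 0.094].
Exact: F⁻¹(0.025) = 0.009; F⁻¹(0.975) = 0.105.

[0.009, 0.105]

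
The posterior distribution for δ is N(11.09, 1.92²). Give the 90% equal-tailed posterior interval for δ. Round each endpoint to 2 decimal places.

[7.93, 14.25]

The posterior is symmetric, so the 90% equal-tailed interval is δ = 11.09 ± z·1.92 with z = 1.645.
Half-width: 1.645 × 1.92 = 3.16.
11.09 − 3.16 = 7.93; 11.09 + 3.16 = 14.25.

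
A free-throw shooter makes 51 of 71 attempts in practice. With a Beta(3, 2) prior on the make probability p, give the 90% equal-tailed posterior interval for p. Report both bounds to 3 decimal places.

Posterior: Beta(3+51, 2+20) = Beta(54, 22).
Equal-tailed 90% interval: the 0.05 and 0.95 quantiles of Beta(54, 22).
Posterior mean ≈ 0.711, SD ≈ 0.052; a Normal approximation gives roughly [0.626, 0.796].
Exact: F⁻¹(0.05) = 0.622; F⁻¹(0.95) = 0.792.

[0.622, 0.792]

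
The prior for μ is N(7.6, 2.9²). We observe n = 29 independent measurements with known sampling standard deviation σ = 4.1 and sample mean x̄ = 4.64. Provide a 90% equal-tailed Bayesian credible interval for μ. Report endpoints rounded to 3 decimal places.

[3.620, 6.042]

Posterior precision = 1/2.9² + 29/4.1² = 0.1189 + 1.7252 = 1.8441, so posterior SD = 0.7364.
Posterior mean = (7.6/2.9² + 29·4.64/4.1²) / 1.8441 = 4.8309.
Interval: 4.8309 ± 1.645 × 0.7364 → [3.620, 6.042].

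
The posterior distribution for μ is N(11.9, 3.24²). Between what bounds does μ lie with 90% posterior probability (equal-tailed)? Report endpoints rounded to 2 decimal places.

[6.57, 17.23]

The posterior is symmetric, so the 90% equal-tailed interval is μ = 11.9 ± z·3.24 with z = 1.645.
Half-width: 1.645 × 3.24 = 5.33.
11.9 − 5.33 = 6.57; 11.9 + 5.33 = 17.23.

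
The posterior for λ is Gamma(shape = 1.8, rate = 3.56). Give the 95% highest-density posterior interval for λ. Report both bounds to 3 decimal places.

[0.005, 1.243]

The posterior is unimodal and skewed, so the HPD interval has equal density at both endpoints and is the shortest 95% interval.
Solving f(0.005) = f(1.243) with F(1.243) − F(0.005) = 0.95 gives [0.005, 1.243].
For comparison, the equal-tailed interval is [0.051, 1.466]; the HPD is narrower and shifted toward the mode.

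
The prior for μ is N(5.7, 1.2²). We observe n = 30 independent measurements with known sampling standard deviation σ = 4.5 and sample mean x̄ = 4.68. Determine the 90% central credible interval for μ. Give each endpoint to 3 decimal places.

Posterior precision = 1/1.2² + 30/4.5² = 0.6944 + 1.4815 = 2.1759, so posterior SD = 0.6779.
Posterior mean = (5.7/1.2² + 30·4.68/4.5²) / 2.1759 = 5.0055.
Interval: 5.0055 ± 1.645 × 0.6779 → [3.890, 6.121].

[3.890, 6.121]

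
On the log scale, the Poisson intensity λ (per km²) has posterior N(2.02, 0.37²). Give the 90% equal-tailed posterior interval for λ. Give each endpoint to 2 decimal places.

[4.10, 13.85]

On the log scale the 90% interval is 2.02 ± 1.645 × 0.37 = [1.4114, 2.6286].
Exponentiate: [e^1.4114, e^2.6286] = [4.10, 13.85].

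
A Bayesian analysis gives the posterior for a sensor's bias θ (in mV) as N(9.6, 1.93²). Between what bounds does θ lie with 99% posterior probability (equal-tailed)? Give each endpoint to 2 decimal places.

The posterior is symmetric, so the 99% equal-tailed interval is θ = 9.6 ± z·1.93 with z = 2.576.
Half-width: 2.576 × 1.93 = 4.97.
9.6 − 4.97 = 4.63; 9.6 + 4.97 = 14.57.

[4.63, 14.57]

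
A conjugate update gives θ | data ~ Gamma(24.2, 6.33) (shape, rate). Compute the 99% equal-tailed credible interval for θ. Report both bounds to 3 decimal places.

[2.117, 6.120]

Posterior: Gamma(shape 24.2, rate 6.33).
Equal-tailed 99% interval: Gamma(24.2, 6.33) quantiles at 0.005 and 0.995.
Posterior mean ≈ 3.823, SD ≈ 0.777; a Normal approximation gives roughly [1.821, 5.825].
Exact: lower = 2.117; upper = 6.120.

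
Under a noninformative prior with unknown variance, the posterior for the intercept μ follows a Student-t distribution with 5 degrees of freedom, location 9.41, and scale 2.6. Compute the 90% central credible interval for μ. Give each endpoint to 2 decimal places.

The t_5 distribution is symmetric; the 90% interval is 9.41 ± t·2.6 with t_{0.95,5} = 2.015.
Half-width: 2.015 × 2.6 = 5.24.
9.41 − 5.24 = 4.17; 9.41 + 5.24 = 14.65.

[4.17, 14.65]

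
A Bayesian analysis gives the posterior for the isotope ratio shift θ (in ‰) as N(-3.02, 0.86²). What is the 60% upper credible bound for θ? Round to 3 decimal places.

-2.802

Need U with P(θ ≤ U) = 0.60: U = -3.02 + z_{0.4}·0.86.
z = 0.253; U = -3.02 + 0.253 × 0.86 = -2.802.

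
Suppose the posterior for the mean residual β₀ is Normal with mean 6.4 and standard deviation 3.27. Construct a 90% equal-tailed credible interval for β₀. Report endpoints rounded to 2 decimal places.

The posterior is symmetric, so the 90% equal-tailed interval is β₀ = 6.4 ± z·3.27 with z = 1.645.
Half-width: 1.645 × 3.27 = 5.38.
6.4 − 5.38 = 1.02; 6.4 + 5.38 = 11.78.

[1.02, 11.78]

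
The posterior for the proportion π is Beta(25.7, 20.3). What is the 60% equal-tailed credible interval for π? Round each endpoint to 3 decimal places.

Posterior: Beta(25.7, 20.3).
Equal-tailed 60% interval: the 0.2 and 0.8 quantiles of Beta(25.7, 20.3).
Posterior mean ≈ 0.559, SD ≈ 0.072; a Normal approximation gives roughly [0.498, 0.620].
Exact: F⁻¹(0.2) = 0.497; F⁻¹(0.8) = 0.621.

[0.497, 0.621]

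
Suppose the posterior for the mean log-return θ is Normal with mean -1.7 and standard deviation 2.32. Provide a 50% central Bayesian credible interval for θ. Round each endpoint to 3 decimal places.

[-3.265, -0.135]

The posterior is symmetric, so the 50% equal-tailed interval is θ = -1.7 ± z·2.32 with z = 0.674.
Half-width: 0.674 × 2.32 = 1.565.
-1.7 − 1.565 = -3.265; -1.7 + 1.565 = -0.135.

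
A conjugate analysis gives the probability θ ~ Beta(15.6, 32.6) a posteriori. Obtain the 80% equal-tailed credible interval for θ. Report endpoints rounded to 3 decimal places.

[0.239, 0.411]

Posterior: Beta(15.6, 32.6).
Equal-tailed 80% interval: the 0.1 and 0.9 quantiles of Beta(15.6, 32.6).
Posterior mean ≈ 0.324, SD ≈ 0.067; a Normal approximation gives roughly [0.238, 0.409].
Exact: F⁻¹(0.1) = 0.239; F⁻¹(0.9) = 0.411.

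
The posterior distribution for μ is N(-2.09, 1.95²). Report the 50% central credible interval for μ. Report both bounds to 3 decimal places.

[-3.405, -0.775]

The posterior is symmetric, so the 50% equal-tailed interval is μ = -2.09 ± z·1.95 with z = 0.674.
Half-width: 0.674 × 1.95 = 1.315.
-2.09 − 1.315 = -3.405; -2.09 + 1.315 = -0.775.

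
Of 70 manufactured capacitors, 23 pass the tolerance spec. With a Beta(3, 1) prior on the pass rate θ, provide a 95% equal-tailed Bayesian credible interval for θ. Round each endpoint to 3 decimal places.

Posterior: Beta(3+23, 1+47) = Beta(26, 48).
Equal-tailed 95% interval: the 0.025 and 0.975 quantiles of Beta(26, 48).
Posterior mean ≈ 0.351, SD ≈ 0.055; a Normal approximation gives roughly [0.243, 0.459].
Exact: F⁻¹(0.025) = 0.247; F⁻¹(0.975) = 0.463.

[0.247, 0.463]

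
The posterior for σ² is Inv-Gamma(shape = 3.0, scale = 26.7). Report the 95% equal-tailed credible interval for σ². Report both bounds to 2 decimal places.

[3.70, 43.16]

Inverse-Gamma(3.0, 26.7) quantiles: F⁻¹(0.025) and F⁻¹(0.975).
Equivalently, 1/σ² ~ Gamma(3.0, rate = 26.7); invert its 0.975 and 0.025 quantiles.
Posterior mean ≈ 13.35, SD ≈ 13.35; a Normal approximation gives roughly [-12.82, 39.52].
Exact: lower = 3.70; upper = 43.16.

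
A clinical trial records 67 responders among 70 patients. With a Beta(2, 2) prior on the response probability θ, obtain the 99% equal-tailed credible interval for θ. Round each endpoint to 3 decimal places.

[0.837, 0.985]

Posterior: Beta(2+67, 2+3) = Beta(69, 5).
Equal-tailed 99% interval: the 0.005 and 0.995 quantiles of Beta(69, 5).
Posterior mean ≈ 0.932, SD ≈ 0.029; a Normal approximation gives roughly [0.858, 1.007].
Exact: F⁻¹(0.005) = 0.837; F⁻¹(0.995) = 0.985.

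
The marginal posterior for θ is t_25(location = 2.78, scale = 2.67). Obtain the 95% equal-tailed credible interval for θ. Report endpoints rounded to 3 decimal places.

The t_25 distribution is symmetric; the 95% interval is 2.78 ± t·2.67 with t_{0.975,25} = 2.060.
Half-width: 2.060 × 2.67 = 5.499.
2.78 − 5.499 = -2.719; 2.78 + 5.499 = 8.279.

[-2.719, 8.279]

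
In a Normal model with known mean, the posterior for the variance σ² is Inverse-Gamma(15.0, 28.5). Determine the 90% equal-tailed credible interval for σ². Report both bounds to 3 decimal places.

[1.302, 3.082]

Inverse-Gamma(15.0, 28.5) quantiles: F⁻¹(0.05) and F⁻¹(0.95).
Equivalently, 1/σ² ~ Gamma(15.0, rate = 28.5); invert its 0.95 and 0.05 quantiles.
Posterior mean ≈ 2.036, SD ≈ 0.565; a Normal approximation gives roughly [1.107, 2.964].
Exact: lower = 1.302; upper = 3.082.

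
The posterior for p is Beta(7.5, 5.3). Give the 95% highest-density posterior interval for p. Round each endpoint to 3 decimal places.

The posterior is unimodal and skewed, so the HPD interval has equal density at both endpoints and is the shortest 95% interval.
Solving f(0.328) = f(0.837) with F(0.837) − F(0.328) = 0.95 gives [0.328, 0.837].
For comparison, the equal-tailed interval is [0.319, 0.828]; the HPD is narrower and shifted toward the mode.

[0.328, 0.837]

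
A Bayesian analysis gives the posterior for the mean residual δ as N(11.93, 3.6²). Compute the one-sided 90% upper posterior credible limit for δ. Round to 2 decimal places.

Need U with P(δ ≤ U) = 0.90: U = 11.93 + z_{0.1}·3.6.
z = 1.282; U = 11.93 + 1.282 × 3.6 = 16.54.

16.54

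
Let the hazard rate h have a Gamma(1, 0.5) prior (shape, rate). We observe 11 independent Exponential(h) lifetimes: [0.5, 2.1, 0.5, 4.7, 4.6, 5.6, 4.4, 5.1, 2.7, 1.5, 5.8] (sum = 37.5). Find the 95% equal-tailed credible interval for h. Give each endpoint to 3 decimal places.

[0.163, 0.518]

Posterior: Gamma(1+11, 0.5+37.5) = Gamma(12, 38.0) (shape, rate).
Equal-tailed 95% interval: Gamma(12, 38.0) quantiles at 0.025 and 0.975.
Posterior mean ≈ 0.316, SD ≈ 0.091; a Normal approximation gives roughly [0.137, 0.494].
Exact: lower = 0.163; upper = 0.518.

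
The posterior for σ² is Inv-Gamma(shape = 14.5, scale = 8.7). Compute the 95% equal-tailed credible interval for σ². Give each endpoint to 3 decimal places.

Inverse-Gamma(14.5, 8.7) quantiles: F⁻¹(0.025) and F⁻¹(0.975).
Equivalently, 1/σ² ~ Gamma(14.5, rate = 8.7); invert its 0.975 and 0.025 quantiles.
Posterior mean ≈ 0.644, SD ≈ 0.182; a Normal approximation gives roughly [0.287, 1.002].
Exact: lower = 0.381; upper = 1.084.

[0.381, 1.084]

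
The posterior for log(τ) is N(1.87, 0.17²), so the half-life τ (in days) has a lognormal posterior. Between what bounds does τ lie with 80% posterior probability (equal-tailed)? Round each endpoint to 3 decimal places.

[5.218, 8.068]

On the log scale the 80% interval is 1.87 ± 1.282 × 0.17 = [1.6521, 2.0879].
Exponentiate: [e^1.6521, e^2.0879] = [5.218, 8.068].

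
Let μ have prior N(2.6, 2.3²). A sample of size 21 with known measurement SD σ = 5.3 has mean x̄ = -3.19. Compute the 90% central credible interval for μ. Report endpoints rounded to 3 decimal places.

[-3.721, -0.322]

Posterior precision = 1/2.3² + 21/5.3² = 0.1890 + 0.7476 = 0.9366, so posterior SD = 1.0333.
Posterior mean = (2.6/2.3² + 21·-3.19/5.3²) / 0.9366 = -2.0214.
Interval: -2.0214 ± 1.645 × 1.0333 → [-3.721, -0.322].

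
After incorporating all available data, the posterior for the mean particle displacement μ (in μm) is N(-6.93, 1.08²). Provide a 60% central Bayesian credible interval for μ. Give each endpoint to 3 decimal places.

The posterior is symmetric, so the 60% equal-tailed interval is μ = -6.93 ± z·1.08 with z = 0.842.
Half-width: 0.842 × 1.08 = 0.909.
-6.93 − 0.909 = -7.839; -6.93 + 0.909 = -6.021.

[-7.839, -6.021]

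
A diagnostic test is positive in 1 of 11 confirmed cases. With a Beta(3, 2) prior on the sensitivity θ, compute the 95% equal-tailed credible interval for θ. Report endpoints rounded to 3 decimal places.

Posterior: Beta(3+1, 2+10) = Beta(4, 12).
Equal-tailed 95% interval: the 0.025 and 0.975 quantiles of Beta(4, 12).
Posterior mean ≈ 0.250, SD ≈ 0.105; a Normal approximation gives roughly [0.044, 0.456].
Exact: F⁻¹(0.025) = 0.078; F⁻¹(0.975) = 0.481.

[0.078, 0.481]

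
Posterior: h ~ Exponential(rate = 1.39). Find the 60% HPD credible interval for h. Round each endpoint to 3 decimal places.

[0.000, 0.659]

The exponential density is strictly decreasing on [0, ∞), so the HPD interval is anchored at 0: [0, q] with P(h ≤ q) = 0.60.
q = −ln(1 − 0.60) / 1.39 = 0.9163 / 1.39 = 0.659.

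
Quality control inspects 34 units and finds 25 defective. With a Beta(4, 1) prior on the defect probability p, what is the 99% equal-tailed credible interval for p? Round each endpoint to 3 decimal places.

[0.547, 0.894]

Posterior: Beta(4+25, 1+9) = Beta(29, 10).
Equal-tailed 99% interval: the 0.005 and 0.995 quantiles of Beta(29, 10).
Posterior mean ≈ 0.744, SD ≈ 0.069; a Normal approximation gives roughly [0.566, 0.921].
Exact: F⁻¹(0.005) = 0.547; F⁻¹(0.995) = 0.894.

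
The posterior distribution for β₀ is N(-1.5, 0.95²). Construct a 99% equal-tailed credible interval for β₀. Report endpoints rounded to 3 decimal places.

The posterior is symmetric, so the 99% equal-tailed interval is β₀ = -1.5 ± z·0.95 with z = 2.576.
Half-width: 2.576 × 0.95 = 2.447.
-1.5 − 2.447 = -3.947; -1.5 + 2.447 = 0.947.

[-3.947, 0.947]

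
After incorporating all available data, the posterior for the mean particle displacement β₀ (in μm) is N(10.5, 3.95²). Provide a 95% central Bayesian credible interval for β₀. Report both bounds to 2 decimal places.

The posterior is symmetric, so the 95% equal-tailed interval is β₀ = 10.5 ± z·3.95 with z = 1.960.
Half-width: 1.960 × 3.95 = 7.74.
10.5 − 7.74 = 2.76; 10.5 + 7.74 = 18.24.

[2.76, 18.24]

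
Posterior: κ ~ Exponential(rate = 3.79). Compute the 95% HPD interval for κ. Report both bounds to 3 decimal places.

The exponential density is strictly decreasing on [0, ∞), so the HPD interval is anchored at 0: [0, q] with P(κ ≤ q) = 0.95.
q = −ln(1 − 0.95) / 3.79 = 2.9957 / 3.79 = 0.790.

[0.000, 0.790]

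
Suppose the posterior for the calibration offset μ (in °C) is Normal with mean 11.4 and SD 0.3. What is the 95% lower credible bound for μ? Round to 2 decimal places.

Need L with P(μ ≥ L) = 0.95: L = 11.4 − z_{0.05}·0.3.
z = 1.645; L = 11.4 − 1.645 × 0.3 = 10.91.

10.91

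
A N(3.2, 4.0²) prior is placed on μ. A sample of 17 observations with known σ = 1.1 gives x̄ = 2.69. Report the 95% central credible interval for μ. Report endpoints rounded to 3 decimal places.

Posterior precision = 1/4.0² + 17/1.1² = 0.0625 + 14.0496 = 14.1121, so posterior SD = 0.2662.
Posterior mean = (3.2/4.0² + 17·2.69/1.1²) / 14.1121 = 2.6923.
Interval: 2.6923 ± 1.960 × 0.2662 → [2.171, 3.214].

[2.171, 3.214]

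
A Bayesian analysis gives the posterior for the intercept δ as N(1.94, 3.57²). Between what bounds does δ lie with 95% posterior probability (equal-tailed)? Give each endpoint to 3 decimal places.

[-5.057, 8.937]

The posterior is symmetric, so the 95% equal-tailed interval is δ = 1.94 ± z·3.57 with z = 1.960.
Half-width: 1.960 × 3.57 = 6.997.
1.94 − 6.997 = -5.057; 1.94 + 6.997 = 8.937.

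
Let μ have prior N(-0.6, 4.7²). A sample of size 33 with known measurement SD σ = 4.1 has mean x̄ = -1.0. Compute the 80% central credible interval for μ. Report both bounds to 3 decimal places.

Posterior precision = 1/4.7² + 33/4.1² = 0.0453 + 1.9631 = 2.0084, so posterior SD = 0.7056.
Posterior mean = (-0.6/4.7² + 33·-1.0/4.1²) / 2.0084 = -0.9910.
Interval: -0.9910 ± 1.282 × 0.7056 → [-1.895, -0.087].

[-1.895, -0.087]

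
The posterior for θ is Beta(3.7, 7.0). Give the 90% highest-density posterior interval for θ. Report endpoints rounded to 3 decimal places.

[0.116, 0.567]

The posterior is unimodal and skewed, so the HPD interval has equal density at both endpoints and is the shortest 90% interval.
Solving f(0.116) = f(0.567) with F(0.567) − F(0.116) = 0.90 gives [0.116, 0.567].
For comparison, the equal-tailed interval is [0.135, 0.591]; the HPD is narrower and shifted toward the mode.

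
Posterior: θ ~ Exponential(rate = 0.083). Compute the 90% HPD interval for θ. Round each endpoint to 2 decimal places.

The exponential density is strictly decreasing on [0, ∞), so the HPD interval is anchored at 0: [0, q] with P(θ ≤ q) = 0.90.
q = −ln(1 − 0.90) / 0.083 = 2.3026 / 0.083 = 27.74.

[0.00, 27.74]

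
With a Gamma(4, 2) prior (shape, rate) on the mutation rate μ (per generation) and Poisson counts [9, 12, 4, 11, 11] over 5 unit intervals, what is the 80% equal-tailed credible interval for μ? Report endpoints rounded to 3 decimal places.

[6.013, 8.620]

Posterior: Gamma(4+47, 2+5) = Gamma(51, 7) (shape, rate).
Equal-tailed 80% interval: Gamma(51, 7) quantiles at 0.1 and 0.9.
Posterior mean ≈ 7.286, SD ≈ 1.020; a Normal approximation gives roughly [5.978, 8.593].
Exact: lower = 6.013; upper = 8.620.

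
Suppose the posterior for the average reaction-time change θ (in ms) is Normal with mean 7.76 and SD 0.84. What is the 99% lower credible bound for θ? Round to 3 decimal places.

Need L with P(θ ≥ L) = 0.99: L = 7.76 − z_{0.01}·0.84.
z = 2.326; L = 7.76 − 2.326 × 0.84 = 5.806.

5.806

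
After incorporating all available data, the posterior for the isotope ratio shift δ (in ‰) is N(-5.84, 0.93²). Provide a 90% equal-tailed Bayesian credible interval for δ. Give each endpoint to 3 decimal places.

[-7.370, -4.310]

The posterior is symmetric, so the 90% equal-tailed interval is δ = -5.84 ± z·0.93 with z = 1.645.
Half-width: 1.645 × 0.93 = 1.530.
-5.84 − 1.530 = -7.370; -5.84 + 1.530 = -4.310.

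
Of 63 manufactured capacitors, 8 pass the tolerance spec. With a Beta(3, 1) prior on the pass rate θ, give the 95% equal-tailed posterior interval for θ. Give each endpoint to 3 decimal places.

[0.086, 0.261]

Posterior: Beta(3+8, 1+55) = Beta(11, 56).
Equal-tailed 95% interval: the 0.025 and 0.975 quantiles of Beta(11, 56).
Posterior mean ≈ 0.164, SD ≈ 0.045; a Normal approximation gives roughly [0.076, 0.252].
Exact: F⁻¹(0.025) = 0.086; F⁻¹(0.975) = 0.261.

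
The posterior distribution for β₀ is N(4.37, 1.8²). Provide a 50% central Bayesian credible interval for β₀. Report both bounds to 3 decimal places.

The posterior is symmetric, so the 50% equal-tailed interval is β₀ = 4.37 ± z·1.8 with z = 0.674.
Half-width: 0.674 × 1.8 = 1.214.
4.37 − 1.214 = 3.156; 4.37 + 1.214 = 5.584.

[3.156, 5.584]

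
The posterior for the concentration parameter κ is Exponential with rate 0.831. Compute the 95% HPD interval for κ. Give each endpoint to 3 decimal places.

[0.000, 3.605]

The exponential density is strictly decreasing on [0, ∞), so the HPD interval is anchored at 0: [0, q] with P(κ ≤ q) = 0.95.
q = −ln(1 − 0.95) / 0.831 = 2.9957 / 0.831 = 3.605.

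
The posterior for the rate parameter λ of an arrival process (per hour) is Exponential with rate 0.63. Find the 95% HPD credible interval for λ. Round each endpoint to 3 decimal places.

The exponential density is strictly decreasing on [0, ∞), so the HPD interval is anchored at 0: [0, q] with P(λ ≤ q) = 0.95.
q = −ln(1 − 0.95) / 0.63 = 2.9957 / 0.63 = 4.755.

[0.000, 4.755]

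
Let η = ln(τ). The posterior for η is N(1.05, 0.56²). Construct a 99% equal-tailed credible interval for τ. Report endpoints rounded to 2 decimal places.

On the log scale the 99% interval is 1.05 ± 2.576 × 0.56 = [-0.3925, 2.4925].
Exponentiate: [e^-0.3925, e^2.4925] = [0.68, 12.09].

[0.68, 12.09]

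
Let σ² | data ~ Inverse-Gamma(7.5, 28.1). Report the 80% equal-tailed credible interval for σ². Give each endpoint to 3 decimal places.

Inverse-Gamma(7.5, 28.1) quantiles: F⁻¹(0.1) and F⁻¹(0.9).
Equivalently, 1/σ² ~ Gamma(7.5, rate = 28.1); invert its 0.9 and 0.1 quantiles.
Posterior mean ≈ 4.323, SD ≈ 1.843; a Normal approximation gives roughly [1.961, 6.685].
Exact: lower = 2.519; upper = 6.576.

[2.519, 6.576]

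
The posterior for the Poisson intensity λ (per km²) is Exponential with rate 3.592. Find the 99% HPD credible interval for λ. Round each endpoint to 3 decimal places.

[0.000, 1.282]

The exponential density is strictly decreasing on [0, ∞), so the HPD interval is anchored at 0: [0, q] with P(λ ≤ q) = 0.99.
q = −ln(1 − 0.99) / 3.592 = 4.6052 / 3.592 = 1.282.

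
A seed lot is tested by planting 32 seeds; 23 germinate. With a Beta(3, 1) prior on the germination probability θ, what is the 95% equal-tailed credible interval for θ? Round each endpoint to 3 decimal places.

[0.567, 0.854]

Posterior: Beta(3+23, 1+9) = Beta(26, 10).
Equal-tailed 95% interval: the 0.025 and 0.975 quantiles of Beta(26, 10).
Posterior mean ≈ 0.722, SD ≈ 0.074; a Normal approximation gives roughly [0.578, 0.867].
Exact: F⁻¹(0.025) = 0.567; F⁻¹(0.975) = 0.854.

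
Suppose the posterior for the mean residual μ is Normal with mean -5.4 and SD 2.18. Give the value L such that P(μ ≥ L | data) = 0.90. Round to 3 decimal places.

-8.194

Need L with P(μ ≥ L) = 0.90: L = -5.4 − z_{0.1}·2.18.
z = 1.282; L = -5.4 − 1.282 × 2.18 = -8.194.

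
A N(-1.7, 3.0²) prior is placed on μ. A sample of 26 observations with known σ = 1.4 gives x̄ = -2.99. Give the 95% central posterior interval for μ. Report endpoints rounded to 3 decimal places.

[-3.515, -2.443]

Posterior precision = 1/3.0² + 26/1.4² = 0.1111 + 13.2653 = 13.3764, so posterior SD = 0.2734.
Posterior mean = (-1.7/3.0² + 26·-2.99/1.4²) / 13.3764 = -2.9793.
Interval: -2.9793 ± 1.960 × 0.2734 → [-3.515, -2.443].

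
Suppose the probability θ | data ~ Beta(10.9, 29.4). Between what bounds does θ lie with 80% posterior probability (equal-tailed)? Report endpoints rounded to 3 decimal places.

[0.184, 0.362]

Posterior: Beta(10.9, 29.4).
Equal-tailed 80% interval: the 0.1 and 0.9 quantiles of Beta(10.9, 29.4).
Posterior mean ≈ 0.270, SD ≈ 0.069; a Normal approximation gives roughly [0.182, 0.359].
Exact: F⁻¹(0.1) = 0.184; F⁻¹(0.9) = 0.362.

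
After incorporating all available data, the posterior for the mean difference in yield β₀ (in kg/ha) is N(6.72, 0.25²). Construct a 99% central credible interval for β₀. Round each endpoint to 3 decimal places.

[6.076, 7.364]

The posterior is symmetric, so the 99% equal-tailed interval is β₀ = 6.72 ± z·0.25 with z = 2.576.
Half-width: 2.576 × 0.25 = 0.644.
6.72 − 0.644 = 6.076; 6.72 + 0.644 = 7.364.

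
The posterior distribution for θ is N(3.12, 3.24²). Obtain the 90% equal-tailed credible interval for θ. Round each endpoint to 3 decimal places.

[-2.209, 8.449]

The posterior is symmetric, so the 90% equal-tailed interval is θ = 3.12 ± z·3.24 with z = 1.645.
Half-width: 1.645 × 3.24 = 5.329.
3.12 − 5.329 = -2.209; 3.12 + 5.329 = 8.449.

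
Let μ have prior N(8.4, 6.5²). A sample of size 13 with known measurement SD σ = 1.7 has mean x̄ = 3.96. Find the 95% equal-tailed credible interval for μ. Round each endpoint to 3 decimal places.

[3.062, 4.905]

Posterior precision = 1/6.5² + 13/1.7² = 0.0237 + 4.4983 = 4.5219, so posterior SD = 0.4703.
Posterior mean = (8.4/6.5² + 13·3.96/1.7²) / 4.5219 = 3.9832.
Interval: 3.9832 ± 1.960 × 0.4703 → [3.062, 4.905].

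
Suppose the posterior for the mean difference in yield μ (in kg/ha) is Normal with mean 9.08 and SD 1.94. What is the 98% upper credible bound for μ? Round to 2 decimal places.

13.06

Need U with P(μ ≤ U) = 0.98: U = 9.08 + z_{0.02}·1.94.
z = 2.054; U = 9.08 + 2.054 × 1.94 = 13.06.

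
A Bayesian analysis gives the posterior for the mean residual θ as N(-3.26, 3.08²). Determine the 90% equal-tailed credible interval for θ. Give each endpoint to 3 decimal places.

[-8.326, 1.806]

The posterior is symmetric, so the 90% equal-tailed interval is θ = -3.26 ± z·3.08 with z = 1.645.
Half-width: 1.645 × 3.08 = 5.066.
-3.26 − 5.066 = -8.326; -3.26 + 5.066 = 1.806.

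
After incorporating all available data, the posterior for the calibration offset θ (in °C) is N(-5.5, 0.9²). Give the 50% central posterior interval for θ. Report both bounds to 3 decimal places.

The posterior is symmetric, so the 50% equal-tailed interval is θ = -5.5 ± z·0.9 with z = 0.674.
Half-width: 0.674 × 0.9 = 0.607.
-5.5 − 0.607 = -6.107; -5.5 + 0.607 = -4.893.

[-6.107, -4.893]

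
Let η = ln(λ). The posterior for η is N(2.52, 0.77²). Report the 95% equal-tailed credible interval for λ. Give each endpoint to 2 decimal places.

[2.75, 56.21]

On the log scale the 95% interval is 2.52 ± 1.960 × 0.77 = [1.0108, 4.0292].
Exponentiate: [e^1.0108, e^4.0292] = [2.75, 56.21].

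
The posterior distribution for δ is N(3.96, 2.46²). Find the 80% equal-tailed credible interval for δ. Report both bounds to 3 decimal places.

The posterior is symmetric, so the 80% equal-tailed interval is δ = 3.96 ± z·2.46 with z = 1.282.
Half-width: 1.282 × 2.46 = 3.153.
3.96 − 3.153 = 0.807; 3.96 + 3.153 = 7.113.

[0.807, 7.113]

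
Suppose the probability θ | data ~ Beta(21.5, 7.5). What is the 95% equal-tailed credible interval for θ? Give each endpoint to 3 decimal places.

Posterior: Beta(21.5, 7.5).
Equal-tailed 95% interval: the 0.025 and 0.975 quantiles of Beta(21.5, 7.5).
Posterior mean ≈ 0.741, SD ≈ 0.080; a Normal approximation gives roughly [0.585, 0.898].
Exact: F⁻¹(0.025) = 0.571; F⁻¹(0.975) = 0.881.

[0.571, 0.881]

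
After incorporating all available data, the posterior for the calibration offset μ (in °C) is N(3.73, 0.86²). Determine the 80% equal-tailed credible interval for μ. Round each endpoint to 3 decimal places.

[2.628, 4.832]

The posterior is symmetric, so the 80% equal-tailed interval is μ = 3.73 ± z·0.86 with z = 1.282.
Half-width: 1.282 × 0.86 = 1.102.
3.73 − 1.102 = 2.628; 3.73 + 1.102 = 4.832.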